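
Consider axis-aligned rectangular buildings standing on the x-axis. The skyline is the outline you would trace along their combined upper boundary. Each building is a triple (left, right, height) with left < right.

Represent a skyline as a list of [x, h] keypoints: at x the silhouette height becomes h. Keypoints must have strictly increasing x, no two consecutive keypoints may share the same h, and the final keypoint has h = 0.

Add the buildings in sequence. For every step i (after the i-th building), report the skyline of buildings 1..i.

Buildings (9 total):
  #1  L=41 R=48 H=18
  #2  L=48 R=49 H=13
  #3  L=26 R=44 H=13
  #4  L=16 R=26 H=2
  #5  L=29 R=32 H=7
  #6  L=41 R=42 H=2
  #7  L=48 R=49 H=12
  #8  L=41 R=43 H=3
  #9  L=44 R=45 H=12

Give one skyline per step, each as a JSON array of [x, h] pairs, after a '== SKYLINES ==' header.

== SKYLINES ==
[[41,18],[48,0]]
[[41,18],[48,13],[49,0]]
[[26,13],[41,18],[48,13],[49,0]]
[[16,2],[26,13],[41,18],[48,13],[49,0]]
[[16,2],[26,13],[41,18],[48,13],[49,0]]
[[16,2],[26,13],[41,18],[48,13],[49,0]]
[[16,2],[26,13],[41,18],[48,13],[49,0]]
[[16,2],[26,13],[41,18],[48,13],[49,0]]
[[16,2],[26,13],[41,18],[48,13],[49,0]]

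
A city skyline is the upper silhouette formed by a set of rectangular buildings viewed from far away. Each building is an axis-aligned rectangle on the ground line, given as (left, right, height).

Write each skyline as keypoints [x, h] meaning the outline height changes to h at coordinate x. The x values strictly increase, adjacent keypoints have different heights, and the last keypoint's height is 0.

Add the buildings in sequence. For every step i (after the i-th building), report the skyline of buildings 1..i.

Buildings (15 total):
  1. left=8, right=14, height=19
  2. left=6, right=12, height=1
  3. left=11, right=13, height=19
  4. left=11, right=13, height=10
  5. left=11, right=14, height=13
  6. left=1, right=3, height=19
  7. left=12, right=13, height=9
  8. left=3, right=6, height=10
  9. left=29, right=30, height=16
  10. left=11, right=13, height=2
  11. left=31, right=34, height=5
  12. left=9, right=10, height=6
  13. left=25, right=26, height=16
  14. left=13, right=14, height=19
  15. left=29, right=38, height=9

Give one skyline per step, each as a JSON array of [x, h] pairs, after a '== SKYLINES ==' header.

== SKYLINES ==
[[8,19],[14,0]]
[[6,1],[8,19],[14,0]]
[[6,1],[8,19],[14,0]]
[[6,1],[8,19],[14,0]]
[[6,1],[8,19],[14,0]]
[[1,19],[3,0],[6,1],[8,19],[14,0]]
[[1,19],[3,0],[6,1],[8,19],[14,0]]
[[1,19],[3,10],[6,1],[8,19],[14,0]]
[[1,19],[3,10],[6,1],[8,19],[14,0],[29,16],[30,0]]
[[1,19],[3,10],[6,1],[8,19],[14,0],[29,16],[30,0]]
[[1,19],[3,10],[6,1],[8,19],[14,0],[29,16],[30,0],[31,5],[34,0]]
[[1,19],[3,10],[6,1],[8,19],[14,0],[29,16],[30,0],[31,5],[34,0]]
[[1,19],[3,10],[6,1],[8,19],[14,0],[25,16],[26,0],[29,16],[30,0],[31,5],[34,0]]
[[1,19],[3,10],[6,1],[8,19],[14,0],[25,16],[26,0],[29,16],[30,0],[31,5],[34,0]]
[[1,19],[3,10],[6,1],[8,19],[14,0],[25,16],[26,0],[29,16],[30,9],[38,0]]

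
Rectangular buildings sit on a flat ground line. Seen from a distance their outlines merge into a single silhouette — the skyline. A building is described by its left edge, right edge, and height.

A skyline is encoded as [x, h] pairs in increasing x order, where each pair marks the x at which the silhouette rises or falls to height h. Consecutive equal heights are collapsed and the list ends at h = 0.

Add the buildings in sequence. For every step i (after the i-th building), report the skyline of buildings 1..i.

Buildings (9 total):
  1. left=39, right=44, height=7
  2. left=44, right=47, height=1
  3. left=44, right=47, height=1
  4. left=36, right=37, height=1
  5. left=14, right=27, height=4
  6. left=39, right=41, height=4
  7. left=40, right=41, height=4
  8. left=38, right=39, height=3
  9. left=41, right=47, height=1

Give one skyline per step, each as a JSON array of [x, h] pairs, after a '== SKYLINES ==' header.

== SKYLINES ==
[[39,7],[44,0]]
[[39,7],[44,1],[47,0]]
[[39,7],[44,1],[47,0]]
[[36,1],[37,0],[39,7],[44,1],[47,0]]
[[14,4],[27,0],[36,1],[37,0],[39,7],[44,1],[47,0]]
[[14,4],[27,0],[36,1],[37,0],[39,7],[44,1],[47,0]]
[[14,4],[27,0],[36,1],[37,0],[39,7],[44,1],[47,0]]
[[14,4],[27,0],[36,1],[37,0],[38,3],[39,7],[44,1],[47,0]]
[[14,4],[27,0],[36,1],[37,0],[38,3],[39,7],[44,1],[47,0]]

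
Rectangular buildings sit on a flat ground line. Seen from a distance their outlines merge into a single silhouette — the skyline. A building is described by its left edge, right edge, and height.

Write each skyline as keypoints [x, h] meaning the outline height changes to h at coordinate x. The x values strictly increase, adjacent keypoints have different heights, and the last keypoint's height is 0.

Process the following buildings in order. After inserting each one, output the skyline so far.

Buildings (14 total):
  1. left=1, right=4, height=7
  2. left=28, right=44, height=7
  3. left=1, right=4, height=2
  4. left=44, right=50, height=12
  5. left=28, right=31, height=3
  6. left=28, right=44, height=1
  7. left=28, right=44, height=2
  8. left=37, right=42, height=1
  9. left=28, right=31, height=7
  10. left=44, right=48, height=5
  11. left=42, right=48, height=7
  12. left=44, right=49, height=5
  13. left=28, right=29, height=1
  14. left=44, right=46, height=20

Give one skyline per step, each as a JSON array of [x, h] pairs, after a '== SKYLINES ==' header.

== SKYLINES ==
[[1,7],[4,0]]
[[1,7],[4,0],[28,7],[44,0]]
[[1,7],[4,0],[28,7],[44,0]]
[[1,7],[4,0],[28,7],[44,12],[50,0]]
[[1,7],[4,0],[28,7],[44,12],[50,0]]
[[1,7],[4,0],[28,7],[44,12],[50,0]]
[[1,7],[4,0],[28,7],[44,12],[50,0]]
[[1,7],[4,0],[28,7],[44,12],[50,0]]
[[1,7],[4,0],[28,7],[44,12],[50,0]]
[[1,7],[4,0],[28,7],[44,12],[50,0]]
[[1,7],[4,0],[28,7],[44,12],[50,0]]
[[1,7],[4,0],[28,7],[44,12],[50,0]]
[[1,7],[4,0],[28,7],[44,12],[50,0]]
[[1,7],[4,0],[28,7],[44,20],[46,12],[50,0]]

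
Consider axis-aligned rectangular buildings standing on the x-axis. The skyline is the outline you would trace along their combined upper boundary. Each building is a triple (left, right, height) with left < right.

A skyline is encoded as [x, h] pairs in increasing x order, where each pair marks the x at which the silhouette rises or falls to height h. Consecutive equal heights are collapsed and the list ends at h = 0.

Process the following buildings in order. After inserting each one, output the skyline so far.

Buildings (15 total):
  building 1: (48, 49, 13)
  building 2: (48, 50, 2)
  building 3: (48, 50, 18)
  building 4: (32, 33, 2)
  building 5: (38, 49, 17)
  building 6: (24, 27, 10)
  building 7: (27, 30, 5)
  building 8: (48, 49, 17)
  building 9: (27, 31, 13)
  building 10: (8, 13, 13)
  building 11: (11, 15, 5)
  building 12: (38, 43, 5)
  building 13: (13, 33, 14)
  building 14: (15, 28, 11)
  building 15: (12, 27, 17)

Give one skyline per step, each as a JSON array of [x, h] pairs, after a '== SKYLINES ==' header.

== SKYLINES ==
[[48,13],[49,0]]
[[48,13],[49,2],[50,0]]
[[48,18],[50,0]]
[[32,2],[33,0],[48,18],[50,0]]
[[32,2],[33,0],[38,17],[48,18],[50,0]]
[[24,10],[27,0],[32,2],[33,0],[38,17],[48,18],[50,0]]
[[24,10],[27,5],[30,0],[32,2],[33,0],[38,17],[48,18],[50,0]]
[[24,10],[27,5],[30,0],[32,2],[33,0],[38,17],[48,18],[50,0]]
[[24,10],[27,13],[31,0],[32,2],[33,0],[38,17],[48,18],[50,0]]
[[8,13],[13,0],[24,10],[27,13],[31,0],[32,2],[33,0],[38,17],[48,18],[50,0]]
[[8,13],[13,5],[15,0],[24,10],[27,13],[31,0],[32,2],[33,0],[38,17],[48,18],[50,0]]
[[8,13],[13,5],[15,0],[24,10],[27,13],[31,0],[32,2],[33,0],[38,17],[48,18],[50,0]]
[[8,13],[13,14],[33,0],[38,17],[48,18],[50,0]]
[[8,13],[13,14],[33,0],[38,17],[48,18],[50,0]]
[[8,13],[12,17],[27,14],[33,0],[38,17],[48,18],[50,0]]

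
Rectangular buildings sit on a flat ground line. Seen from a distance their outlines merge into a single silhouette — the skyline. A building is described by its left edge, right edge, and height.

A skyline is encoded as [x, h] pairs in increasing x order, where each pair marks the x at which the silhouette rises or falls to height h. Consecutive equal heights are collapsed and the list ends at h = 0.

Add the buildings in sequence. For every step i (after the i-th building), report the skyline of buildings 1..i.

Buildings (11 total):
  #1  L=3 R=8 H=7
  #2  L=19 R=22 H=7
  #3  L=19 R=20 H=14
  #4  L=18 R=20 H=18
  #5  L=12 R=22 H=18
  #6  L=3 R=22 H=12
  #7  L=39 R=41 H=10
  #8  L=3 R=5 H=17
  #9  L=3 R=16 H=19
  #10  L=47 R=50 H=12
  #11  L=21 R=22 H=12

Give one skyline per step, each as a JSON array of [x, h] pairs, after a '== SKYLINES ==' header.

== SKYLINES ==
[[3,7],[8,0]]
[[3,7],[8,0],[19,7],[22,0]]
[[3,7],[8,0],[19,14],[20,7],[22,0]]
[[3,7],[8,0],[18,18],[20,7],[22,0]]
[[3,7],[8,0],[12,18],[22,0]]
[[3,12],[12,18],[22,0]]
[[3,12],[12,18],[22,0],[39,10],[41,0]]
[[3,17],[5,12],[12,18],[22,0],[39,10],[41,0]]
[[3,19],[16,18],[22,0],[39,10],[41,0]]
[[3,19],[16,18],[22,0],[39,10],[41,0],[47,12],[50,0]]
[[3,19],[16,18],[22,0],[39,10],[41,0],[47,12],[50,0]]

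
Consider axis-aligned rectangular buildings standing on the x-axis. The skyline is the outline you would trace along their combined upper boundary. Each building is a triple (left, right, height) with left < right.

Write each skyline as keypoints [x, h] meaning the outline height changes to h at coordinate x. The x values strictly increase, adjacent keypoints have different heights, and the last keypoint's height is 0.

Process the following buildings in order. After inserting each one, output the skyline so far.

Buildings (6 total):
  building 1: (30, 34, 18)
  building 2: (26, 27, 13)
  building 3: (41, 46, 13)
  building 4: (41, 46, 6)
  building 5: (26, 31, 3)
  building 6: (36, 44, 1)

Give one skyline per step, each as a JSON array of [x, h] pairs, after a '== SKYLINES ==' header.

== SKYLINES ==
[[30,18],[34,0]]
[[26,13],[27,0],[30,18],[34,0]]
[[26,13],[27,0],[30,18],[34,0],[41,13],[46,0]]
[[26,13],[27,0],[30,18],[34,0],[41,13],[46,0]]
[[26,13],[27,3],[30,18],[34,0],[41,13],[46,0]]
[[26,13],[27,3],[30,18],[34,0],[36,1],[41,13],[46,0]]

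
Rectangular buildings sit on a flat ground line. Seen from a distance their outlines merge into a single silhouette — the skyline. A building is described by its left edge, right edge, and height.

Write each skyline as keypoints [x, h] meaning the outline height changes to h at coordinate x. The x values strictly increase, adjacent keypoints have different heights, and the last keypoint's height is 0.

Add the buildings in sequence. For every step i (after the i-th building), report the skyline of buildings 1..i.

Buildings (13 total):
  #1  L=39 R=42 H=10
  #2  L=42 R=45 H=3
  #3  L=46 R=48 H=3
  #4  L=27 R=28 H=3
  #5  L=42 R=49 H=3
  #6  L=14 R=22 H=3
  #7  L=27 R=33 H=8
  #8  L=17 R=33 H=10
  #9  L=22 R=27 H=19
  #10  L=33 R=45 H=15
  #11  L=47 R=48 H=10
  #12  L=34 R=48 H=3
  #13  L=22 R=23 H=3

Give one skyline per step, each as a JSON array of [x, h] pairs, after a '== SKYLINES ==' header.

== SKYLINES ==
[[39,10],[42,0]]
[[39,10],[42,3],[45,0]]
[[39,10],[42,3],[45,0],[46,3],[48,0]]
[[27,3],[28,0],[39,10],[42,3],[45,0],[46,3],[48,0]]
[[27,3],[28,0],[39,10],[42,3],[49,0]]
[[14,3],[22,0],[27,3],[28,0],[39,10],[42,3],[49,0]]
[[14,3],[22,0],[27,8],[33,0],[39,10],[42,3],[49,0]]
[[14,3],[17,10],[33,0],[39,10],[42,3],[49,0]]
[[14,3],[17,10],[22,19],[27,10],[33,0],[39,10],[42,3],[49,0]]
[[14,3],[17,10],[22,19],[27,10],[33,15],[45,3],[49,0]]
[[14,3],[17,10],[22,19],[27,10],[33,15],[45,3],[47,10],[48,3],[49,0]]
[[14,3],[17,10],[22,19],[27,10],[33,15],[45,3],[47,10],[48,3],[49,0]]
[[14,3],[17,10],[22,19],[27,10],[33,15],[45,3],[47,10],[48,3],[49,0]]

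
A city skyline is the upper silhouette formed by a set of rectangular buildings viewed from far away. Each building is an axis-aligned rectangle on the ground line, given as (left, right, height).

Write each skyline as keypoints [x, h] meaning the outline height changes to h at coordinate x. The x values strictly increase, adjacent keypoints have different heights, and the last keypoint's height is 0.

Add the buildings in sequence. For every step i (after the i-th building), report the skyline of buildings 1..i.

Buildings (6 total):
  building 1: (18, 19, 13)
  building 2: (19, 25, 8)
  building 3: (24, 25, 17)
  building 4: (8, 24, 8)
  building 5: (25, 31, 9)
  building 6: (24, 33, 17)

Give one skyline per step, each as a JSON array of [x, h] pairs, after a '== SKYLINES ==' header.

== SKYLINES ==
[[18,13],[19,0]]
[[18,13],[19,8],[25,0]]
[[18,13],[19,8],[24,17],[25,0]]
[[8,8],[18,13],[19,8],[24,17],[25,0]]
[[8,8],[18,13],[19,8],[24,17],[25,9],[31,0]]
[[8,8],[18,13],[19,8],[24,17],[33,0]]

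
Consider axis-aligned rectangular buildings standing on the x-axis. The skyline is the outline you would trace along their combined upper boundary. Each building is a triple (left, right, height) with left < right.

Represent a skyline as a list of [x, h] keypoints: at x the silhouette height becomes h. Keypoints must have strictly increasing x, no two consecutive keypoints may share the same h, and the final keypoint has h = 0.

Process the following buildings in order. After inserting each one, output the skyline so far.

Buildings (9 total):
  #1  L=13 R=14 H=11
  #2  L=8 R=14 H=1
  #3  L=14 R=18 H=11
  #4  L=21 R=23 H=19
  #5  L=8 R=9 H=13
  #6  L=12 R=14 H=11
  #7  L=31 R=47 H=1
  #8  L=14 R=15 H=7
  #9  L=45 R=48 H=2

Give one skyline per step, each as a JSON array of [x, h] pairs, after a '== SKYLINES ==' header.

== SKYLINES ==
[[13,11],[14,0]]
[[8,1],[13,11],[14,0]]
[[8,1],[13,11],[18,0]]
[[8,1],[13,11],[18,0],[21,19],[23,0]]
[[8,13],[9,1],[13,11],[18,0],[21,19],[23,0]]
[[8,13],[9,1],[12,11],[18,0],[21,19],[23,0]]
[[8,13],[9,1],[12,11],[18,0],[21,19],[23,0],[31,1],[47,0]]
[[8,13],[9,1],[12,11],[18,0],[21,19],[23,0],[31,1],[47,0]]
[[8,13],[9,1],[12,11],[18,0],[21,19],[23,0],[31,1],[45,2],[48,0]]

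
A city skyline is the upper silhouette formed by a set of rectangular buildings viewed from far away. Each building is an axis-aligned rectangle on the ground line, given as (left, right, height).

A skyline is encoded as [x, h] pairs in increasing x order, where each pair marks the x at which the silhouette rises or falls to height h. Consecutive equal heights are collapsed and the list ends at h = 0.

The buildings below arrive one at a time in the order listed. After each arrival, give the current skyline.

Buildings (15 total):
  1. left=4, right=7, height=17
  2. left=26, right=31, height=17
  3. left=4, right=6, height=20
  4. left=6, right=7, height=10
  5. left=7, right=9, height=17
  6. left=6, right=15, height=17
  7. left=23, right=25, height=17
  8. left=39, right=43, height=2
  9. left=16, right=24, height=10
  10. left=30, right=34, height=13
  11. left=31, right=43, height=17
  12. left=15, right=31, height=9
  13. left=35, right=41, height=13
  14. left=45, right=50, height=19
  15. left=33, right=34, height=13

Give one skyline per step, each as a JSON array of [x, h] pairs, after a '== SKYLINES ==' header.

== SKYLINES ==
[[4,17],[7,0]]
[[4,17],[7,0],[26,17],[31,0]]
[[4,20],[6,17],[7,0],[26,17],[31,0]]
[[4,20],[6,17],[7,0],[26,17],[31,0]]
[[4,20],[6,17],[9,0],[26,17],[31,0]]
[[4,20],[6,17],[15,0],[26,17],[31,0]]
[[4,20],[6,17],[15,0],[23,17],[25,0],[26,17],[31,0]]
[[4,20],[6,17],[15,0],[23,17],[25,0],[26,17],[31,0],[39,2],[43,0]]
[[4,20],[6,17],[15,0],[16,10],[23,17],[25,0],[26,17],[31,0],[39,2],[43,0]]
[[4,20],[6,17],[15,0],[16,10],[23,17],[25,0],[26,17],[31,13],[34,0],[39,2],[43,0]]
[[4,20],[6,17],[15,0],[16,10],[23,17],[25,0],[26,17],[43,0]]
[[4,20],[6,17],[15,9],[16,10],[23,17],[25,9],[26,17],[43,0]]
[[4,20],[6,17],[15,9],[16,10],[23,17],[25,9],[26,17],[43,0]]
[[4,20],[6,17],[15,9],[16,10],[23,17],[25,9],[26,17],[43,0],[45,19],[50,0]]
[[4,20],[6,17],[15,9],[16,10],[23,17],[25,9],[26,17],[43,0],[45,19],[50,0]]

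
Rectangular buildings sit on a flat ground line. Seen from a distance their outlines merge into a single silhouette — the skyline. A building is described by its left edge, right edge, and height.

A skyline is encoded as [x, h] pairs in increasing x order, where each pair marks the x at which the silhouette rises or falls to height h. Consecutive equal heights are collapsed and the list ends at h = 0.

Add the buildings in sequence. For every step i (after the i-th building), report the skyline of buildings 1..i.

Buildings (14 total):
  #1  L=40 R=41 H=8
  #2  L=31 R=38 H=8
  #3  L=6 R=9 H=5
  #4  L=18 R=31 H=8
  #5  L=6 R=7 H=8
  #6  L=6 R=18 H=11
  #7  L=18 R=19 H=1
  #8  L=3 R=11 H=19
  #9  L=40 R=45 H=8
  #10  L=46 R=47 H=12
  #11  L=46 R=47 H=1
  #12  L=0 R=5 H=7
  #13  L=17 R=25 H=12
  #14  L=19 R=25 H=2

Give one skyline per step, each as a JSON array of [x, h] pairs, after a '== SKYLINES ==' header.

== SKYLINES ==
[[40,8],[41,0]]
[[31,8],[38,0],[40,8],[41,0]]
[[6,5],[9,0],[31,8],[38,0],[40,8],[41,0]]
[[6,5],[9,0],[18,8],[38,0],[40,8],[41,0]]
[[6,8],[7,5],[9,0],[18,8],[38,0],[40,8],[41,0]]
[[6,11],[18,8],[38,0],[40,8],[41,0]]
[[6,11],[18,8],[38,0],[40,8],[41,0]]
[[3,19],[11,11],[18,8],[38,0],[40,8],[41,0]]
[[3,19],[11,11],[18,8],[38,0],[40,8],[45,0]]
[[3,19],[11,11],[18,8],[38,0],[40,8],[45,0],[46,12],[47,0]]
[[3,19],[11,11],[18,8],[38,0],[40,8],[45,0],[46,12],[47,0]]
[[0,7],[3,19],[11,11],[18,8],[38,0],[40,8],[45,0],[46,12],[47,0]]
[[0,7],[3,19],[11,11],[17,12],[25,8],[38,0],[40,8],[45,0],[46,12],[47,0]]
[[0,7],[3,19],[11,11],[17,12],[25,8],[38,0],[40,8],[45,0],[46,12],[47,0]]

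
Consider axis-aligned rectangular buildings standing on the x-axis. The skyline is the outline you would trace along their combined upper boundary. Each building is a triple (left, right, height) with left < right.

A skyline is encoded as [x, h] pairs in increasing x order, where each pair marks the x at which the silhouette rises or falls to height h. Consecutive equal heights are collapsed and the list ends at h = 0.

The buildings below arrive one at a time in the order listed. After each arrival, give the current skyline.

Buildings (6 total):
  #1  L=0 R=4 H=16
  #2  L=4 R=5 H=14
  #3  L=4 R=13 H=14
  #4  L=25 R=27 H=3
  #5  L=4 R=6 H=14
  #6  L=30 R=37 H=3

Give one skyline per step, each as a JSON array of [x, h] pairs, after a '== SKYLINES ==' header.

== SKYLINES ==
[[0,16],[4,0]]
[[0,16],[4,14],[5,0]]
[[0,16],[4,14],[13,0]]
[[0,16],[4,14],[13,0],[25,3],[27,0]]
[[0,16],[4,14],[13,0],[25,3],[27,0]]
[[0,16],[4,14],[13,0],[25,3],[27,0],[30,3],[37,0]]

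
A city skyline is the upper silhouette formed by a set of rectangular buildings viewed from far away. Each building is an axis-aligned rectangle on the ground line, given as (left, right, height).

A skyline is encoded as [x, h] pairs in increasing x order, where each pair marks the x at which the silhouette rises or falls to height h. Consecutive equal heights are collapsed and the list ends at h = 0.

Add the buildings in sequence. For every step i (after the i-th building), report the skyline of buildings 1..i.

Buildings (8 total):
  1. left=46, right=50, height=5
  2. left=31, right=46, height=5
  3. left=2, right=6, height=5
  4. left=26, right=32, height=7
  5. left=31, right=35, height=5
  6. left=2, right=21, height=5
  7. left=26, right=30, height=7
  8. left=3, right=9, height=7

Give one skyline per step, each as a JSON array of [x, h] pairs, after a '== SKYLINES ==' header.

== SKYLINES ==
[[46,5],[50,0]]
[[31,5],[50,0]]
[[2,5],[6,0],[31,5],[50,0]]
[[2,5],[6,0],[26,7],[32,5],[50,0]]
[[2,5],[6,0],[26,7],[32,5],[50,0]]
[[2,5],[21,0],[26,7],[32,5],[50,0]]
[[2,5],[21,0],[26,7],[32,5],[50,0]]
[[2,5],[3,7],[9,5],[21,0],[26,7],[32,5],[50,0]]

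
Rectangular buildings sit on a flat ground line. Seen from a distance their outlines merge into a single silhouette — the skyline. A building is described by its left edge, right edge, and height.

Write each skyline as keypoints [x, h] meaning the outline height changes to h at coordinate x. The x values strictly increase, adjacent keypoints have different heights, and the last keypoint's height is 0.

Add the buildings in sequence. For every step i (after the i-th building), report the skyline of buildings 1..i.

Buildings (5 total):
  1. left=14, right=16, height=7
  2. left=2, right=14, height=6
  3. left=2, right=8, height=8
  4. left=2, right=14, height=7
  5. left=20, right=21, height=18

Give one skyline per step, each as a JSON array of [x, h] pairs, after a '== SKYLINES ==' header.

== SKYLINES ==
[[14,7],[16,0]]
[[2,6],[14,7],[16,0]]
[[2,8],[8,6],[14,7],[16,0]]
[[2,8],[8,7],[16,0]]
[[2,8],[8,7],[16,0],[20,18],[21,0]]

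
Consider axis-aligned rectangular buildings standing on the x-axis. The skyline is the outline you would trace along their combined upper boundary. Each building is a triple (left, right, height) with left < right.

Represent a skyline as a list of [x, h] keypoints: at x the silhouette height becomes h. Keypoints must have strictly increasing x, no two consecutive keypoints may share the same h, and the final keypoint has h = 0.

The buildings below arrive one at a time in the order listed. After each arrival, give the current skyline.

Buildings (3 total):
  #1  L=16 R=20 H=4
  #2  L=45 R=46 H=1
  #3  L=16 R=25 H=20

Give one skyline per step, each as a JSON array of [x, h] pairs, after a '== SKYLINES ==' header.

== SKYLINES ==
[[16,4],[20,0]]
[[16,4],[20,0],[45,1],[46,0]]
[[16,20],[25,0],[45,1],[46,0]]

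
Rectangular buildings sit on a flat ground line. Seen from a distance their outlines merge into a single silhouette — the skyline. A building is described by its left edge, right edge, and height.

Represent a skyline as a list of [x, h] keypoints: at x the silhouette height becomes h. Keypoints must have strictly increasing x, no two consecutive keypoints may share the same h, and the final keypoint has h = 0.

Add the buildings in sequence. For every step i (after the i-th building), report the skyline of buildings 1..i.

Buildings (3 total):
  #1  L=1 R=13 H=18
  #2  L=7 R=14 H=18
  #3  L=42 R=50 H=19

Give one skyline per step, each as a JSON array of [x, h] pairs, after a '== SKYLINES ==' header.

== SKYLINES ==
[[1,18],[13,0]]
[[1,18],[14,0]]
[[1,18],[14,0],[42,19],[50,0]]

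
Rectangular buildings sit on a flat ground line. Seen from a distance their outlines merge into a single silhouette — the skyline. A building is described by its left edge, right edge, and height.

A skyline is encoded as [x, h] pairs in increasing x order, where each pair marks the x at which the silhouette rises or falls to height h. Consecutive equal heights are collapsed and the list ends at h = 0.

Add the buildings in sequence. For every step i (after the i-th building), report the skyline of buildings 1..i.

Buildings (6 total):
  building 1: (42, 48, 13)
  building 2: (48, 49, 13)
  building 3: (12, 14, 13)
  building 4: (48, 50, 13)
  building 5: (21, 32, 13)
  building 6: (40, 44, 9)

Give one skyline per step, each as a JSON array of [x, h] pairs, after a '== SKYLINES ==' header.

== SKYLINES ==
[[42,13],[48,0]]
[[42,13],[49,0]]
[[12,13],[14,0],[42,13],[49,0]]
[[12,13],[14,0],[42,13],[50,0]]
[[12,13],[14,0],[21,13],[32,0],[42,13],[50,0]]
[[12,13],[14,0],[21,13],[32,0],[40,9],[42,13],[50,0]]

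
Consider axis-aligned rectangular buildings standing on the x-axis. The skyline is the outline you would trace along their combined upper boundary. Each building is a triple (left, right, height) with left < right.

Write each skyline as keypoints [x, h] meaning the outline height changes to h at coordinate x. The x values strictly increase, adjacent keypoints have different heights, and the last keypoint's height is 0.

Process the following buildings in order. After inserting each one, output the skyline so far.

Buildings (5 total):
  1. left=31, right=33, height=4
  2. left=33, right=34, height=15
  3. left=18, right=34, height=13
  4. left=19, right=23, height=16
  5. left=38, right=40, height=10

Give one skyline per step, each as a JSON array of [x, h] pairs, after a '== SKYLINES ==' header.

== SKYLINES ==
[[31,4],[33,0]]
[[31,4],[33,15],[34,0]]
[[18,13],[33,15],[34,0]]
[[18,13],[19,16],[23,13],[33,15],[34,0]]
[[18,13],[19,16],[23,13],[33,15],[34,0],[38,10],[40,0]]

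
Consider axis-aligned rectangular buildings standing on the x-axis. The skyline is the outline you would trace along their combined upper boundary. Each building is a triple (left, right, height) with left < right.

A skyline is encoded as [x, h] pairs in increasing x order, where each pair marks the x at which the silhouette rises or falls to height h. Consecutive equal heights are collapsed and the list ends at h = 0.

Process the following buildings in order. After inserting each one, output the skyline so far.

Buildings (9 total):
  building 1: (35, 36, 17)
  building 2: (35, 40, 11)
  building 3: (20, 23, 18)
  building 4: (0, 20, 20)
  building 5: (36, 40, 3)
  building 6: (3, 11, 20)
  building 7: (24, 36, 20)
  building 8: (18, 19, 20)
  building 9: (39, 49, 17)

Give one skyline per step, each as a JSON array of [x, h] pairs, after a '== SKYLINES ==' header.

== SKYLINES ==
[[35,17],[36,0]]
[[35,17],[36,11],[40,0]]
[[20,18],[23,0],[35,17],[36,11],[40,0]]
[[0,20],[20,18],[23,0],[35,17],[36,11],[40,0]]
[[0,20],[20,18],[23,0],[35,17],[36,11],[40,0]]
[[0,20],[20,18],[23,0],[35,17],[36,11],[40,0]]
[[0,20],[20,18],[23,0],[24,20],[36,11],[40,0]]
[[0,20],[20,18],[23,0],[24,20],[36,11],[40,0]]
[[0,20],[20,18],[23,0],[24,20],[36,11],[39,17],[49,0]]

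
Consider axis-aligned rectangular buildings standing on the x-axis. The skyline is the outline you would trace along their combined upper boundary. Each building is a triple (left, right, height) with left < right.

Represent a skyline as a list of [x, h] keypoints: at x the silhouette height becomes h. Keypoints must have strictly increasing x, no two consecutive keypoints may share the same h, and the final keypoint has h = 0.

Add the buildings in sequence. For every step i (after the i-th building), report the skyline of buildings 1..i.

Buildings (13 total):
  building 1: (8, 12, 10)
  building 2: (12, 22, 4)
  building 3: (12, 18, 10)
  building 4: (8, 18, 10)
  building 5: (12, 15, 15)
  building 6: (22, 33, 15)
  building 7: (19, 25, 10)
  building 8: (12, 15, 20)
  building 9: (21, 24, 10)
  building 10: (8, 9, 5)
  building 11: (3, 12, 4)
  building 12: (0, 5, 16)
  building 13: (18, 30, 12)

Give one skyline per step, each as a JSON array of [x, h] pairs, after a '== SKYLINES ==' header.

== SKYLINES ==
[[8,10],[12,0]]
[[8,10],[12,4],[22,0]]
[[8,10],[18,4],[22,0]]
[[8,10],[18,4],[22,0]]
[[8,10],[12,15],[15,10],[18,4],[22,0]]
[[8,10],[12,15],[15,10],[18,4],[22,15],[33,0]]
[[8,10],[12,15],[15,10],[18,4],[19,10],[22,15],[33,0]]
[[8,10],[12,20],[15,10],[18,4],[19,10],[22,15],[33,0]]
[[8,10],[12,20],[15,10],[18,4],[19,10],[22,15],[33,0]]
[[8,10],[12,20],[15,10],[18,4],[19,10],[22,15],[33,0]]
[[3,4],[8,10],[12,20],[15,10],[18,4],[19,10],[22,15],[33,0]]
[[0,16],[5,4],[8,10],[12,20],[15,10],[18,4],[19,10],[22,15],[33,0]]
[[0,16],[5,4],[8,10],[12,20],[15,10],[18,12],[22,15],[33,0]]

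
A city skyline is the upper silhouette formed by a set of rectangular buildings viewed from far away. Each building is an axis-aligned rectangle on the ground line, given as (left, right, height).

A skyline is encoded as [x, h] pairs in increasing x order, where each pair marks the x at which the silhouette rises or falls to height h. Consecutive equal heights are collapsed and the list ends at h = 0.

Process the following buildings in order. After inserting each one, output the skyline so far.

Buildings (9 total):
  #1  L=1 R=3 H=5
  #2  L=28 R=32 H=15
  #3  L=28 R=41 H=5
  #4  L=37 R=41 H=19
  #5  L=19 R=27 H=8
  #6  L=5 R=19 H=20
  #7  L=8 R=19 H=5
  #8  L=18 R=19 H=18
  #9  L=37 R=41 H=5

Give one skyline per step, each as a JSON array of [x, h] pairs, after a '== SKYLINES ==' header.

== SKYLINES ==
[[1,5],[3,0]]
[[1,5],[3,0],[28,15],[32,0]]
[[1,5],[3,0],[28,15],[32,5],[41,0]]
[[1,5],[3,0],[28,15],[32,5],[37,19],[41,0]]
[[1,5],[3,0],[19,8],[27,0],[28,15],[32,5],[37,19],[41,0]]
[[1,5],[3,0],[5,20],[19,8],[27,0],[28,15],[32,5],[37,19],[41,0]]
[[1,5],[3,0],[5,20],[19,8],[27,0],[28,15],[32,5],[37,19],[41,0]]
[[1,5],[3,0],[5,20],[19,8],[27,0],[28,15],[32,5],[37,19],[41,0]]
[[1,5],[3,0],[5,20],[19,8],[27,0],[28,15],[32,5],[37,19],[41,0]]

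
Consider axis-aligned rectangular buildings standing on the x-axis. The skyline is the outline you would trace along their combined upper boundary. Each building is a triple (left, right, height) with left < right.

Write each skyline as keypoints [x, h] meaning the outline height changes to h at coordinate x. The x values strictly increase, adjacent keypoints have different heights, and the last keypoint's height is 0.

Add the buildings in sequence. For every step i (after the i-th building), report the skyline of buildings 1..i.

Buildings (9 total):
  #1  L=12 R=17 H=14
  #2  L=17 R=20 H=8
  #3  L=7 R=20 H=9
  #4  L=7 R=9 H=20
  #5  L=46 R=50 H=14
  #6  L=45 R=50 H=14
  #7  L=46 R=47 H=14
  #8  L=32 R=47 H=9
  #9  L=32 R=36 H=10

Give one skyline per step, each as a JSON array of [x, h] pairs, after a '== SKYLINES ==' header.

== SKYLINES ==
[[12,14],[17,0]]
[[12,14],[17,8],[20,0]]
[[7,9],[12,14],[17,9],[20,0]]
[[7,20],[9,9],[12,14],[17,9],[20,0]]
[[7,20],[9,9],[12,14],[17,9],[20,0],[46,14],[50,0]]
[[7,20],[9,9],[12,14],[17,9],[20,0],[45,14],[50,0]]
[[7,20],[9,9],[12,14],[17,9],[20,0],[45,14],[50,0]]
[[7,20],[9,9],[12,14],[17,9],[20,0],[32,9],[45,14],[50,0]]
[[7,20],[9,9],[12,14],[17,9],[20,0],[32,10],[36,9],[45,14],[50,0]]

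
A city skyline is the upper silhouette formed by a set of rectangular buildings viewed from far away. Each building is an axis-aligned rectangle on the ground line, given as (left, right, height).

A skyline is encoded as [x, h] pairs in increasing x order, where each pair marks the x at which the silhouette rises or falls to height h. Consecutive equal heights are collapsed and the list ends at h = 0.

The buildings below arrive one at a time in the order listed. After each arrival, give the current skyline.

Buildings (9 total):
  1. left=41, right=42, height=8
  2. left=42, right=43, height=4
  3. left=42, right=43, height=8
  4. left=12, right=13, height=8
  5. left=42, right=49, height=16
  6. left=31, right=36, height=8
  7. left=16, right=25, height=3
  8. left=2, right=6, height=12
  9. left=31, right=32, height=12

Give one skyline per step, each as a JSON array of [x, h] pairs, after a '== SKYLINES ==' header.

== SKYLINES ==
[[41,8],[42,0]]
[[41,8],[42,4],[43,0]]
[[41,8],[43,0]]
[[12,8],[13,0],[41,8],[43,0]]
[[12,8],[13,0],[41,8],[42,16],[49,0]]
[[12,8],[13,0],[31,8],[36,0],[41,8],[42,16],[49,0]]
[[12,8],[13,0],[16,3],[25,0],[31,8],[36,0],[41,8],[42,16],[49,0]]
[[2,12],[6,0],[12,8],[13,0],[16,3],[25,0],[31,8],[36,0],[41,8],[42,16],[49,0]]
[[2,12],[6,0],[12,8],[13,0],[16,3],[25,0],[31,12],[32,8],[36,0],[41,8],[42,16],[49,0]]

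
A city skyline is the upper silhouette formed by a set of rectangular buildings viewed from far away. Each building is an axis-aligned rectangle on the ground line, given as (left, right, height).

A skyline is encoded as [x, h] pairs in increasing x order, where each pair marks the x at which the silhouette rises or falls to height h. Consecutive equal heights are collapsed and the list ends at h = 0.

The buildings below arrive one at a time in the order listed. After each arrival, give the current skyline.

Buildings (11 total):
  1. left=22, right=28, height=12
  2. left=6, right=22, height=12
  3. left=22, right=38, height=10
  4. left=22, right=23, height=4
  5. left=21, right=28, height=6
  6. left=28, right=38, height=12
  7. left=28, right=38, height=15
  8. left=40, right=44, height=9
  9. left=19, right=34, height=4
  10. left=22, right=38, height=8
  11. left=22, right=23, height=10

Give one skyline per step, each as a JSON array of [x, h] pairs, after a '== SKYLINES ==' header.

== SKYLINES ==
[[22,12],[28,0]]
[[6,12],[28,0]]
[[6,12],[28,10],[38,0]]
[[6,12],[28,10],[38,0]]
[[6,12],[28,10],[38,0]]
[[6,12],[38,0]]
[[6,12],[28,15],[38,0]]
[[6,12],[28,15],[38,0],[40,9],[44,0]]
[[6,12],[28,15],[38,0],[40,9],[44,0]]
[[6,12],[28,15],[38,0],[40,9],[44,0]]
[[6,12],[28,15],[38,0],[40,9],[44,0]]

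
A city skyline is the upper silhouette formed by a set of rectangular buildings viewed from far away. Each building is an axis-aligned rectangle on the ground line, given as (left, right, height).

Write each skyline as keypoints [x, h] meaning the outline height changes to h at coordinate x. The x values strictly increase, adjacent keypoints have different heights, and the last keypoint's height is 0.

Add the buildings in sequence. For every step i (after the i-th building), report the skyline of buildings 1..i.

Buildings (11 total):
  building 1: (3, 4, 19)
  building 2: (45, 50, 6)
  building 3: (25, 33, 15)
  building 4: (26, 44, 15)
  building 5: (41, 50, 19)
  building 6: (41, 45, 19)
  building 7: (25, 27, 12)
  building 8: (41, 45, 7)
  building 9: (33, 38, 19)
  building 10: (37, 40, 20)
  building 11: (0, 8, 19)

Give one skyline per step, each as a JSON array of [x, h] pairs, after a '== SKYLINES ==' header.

== SKYLINES ==
[[3,19],[4,0]]
[[3,19],[4,0],[45,6],[50,0]]
[[3,19],[4,0],[25,15],[33,0],[45,6],[50,0]]
[[3,19],[4,0],[25,15],[44,0],[45,6],[50,0]]
[[3,19],[4,0],[25,15],[41,19],[50,0]]
[[3,19],[4,0],[25,15],[41,19],[50,0]]
[[3,19],[4,0],[25,15],[41,19],[50,0]]
[[3,19],[4,0],[25,15],[41,19],[50,0]]
[[3,19],[4,0],[25,15],[33,19],[38,15],[41,19],[50,0]]
[[3,19],[4,0],[25,15],[33,19],[37,20],[40,15],[41,19],[50,0]]
[[0,19],[8,0],[25,15],[33,19],[37,20],[40,15],[41,19],[50,0]]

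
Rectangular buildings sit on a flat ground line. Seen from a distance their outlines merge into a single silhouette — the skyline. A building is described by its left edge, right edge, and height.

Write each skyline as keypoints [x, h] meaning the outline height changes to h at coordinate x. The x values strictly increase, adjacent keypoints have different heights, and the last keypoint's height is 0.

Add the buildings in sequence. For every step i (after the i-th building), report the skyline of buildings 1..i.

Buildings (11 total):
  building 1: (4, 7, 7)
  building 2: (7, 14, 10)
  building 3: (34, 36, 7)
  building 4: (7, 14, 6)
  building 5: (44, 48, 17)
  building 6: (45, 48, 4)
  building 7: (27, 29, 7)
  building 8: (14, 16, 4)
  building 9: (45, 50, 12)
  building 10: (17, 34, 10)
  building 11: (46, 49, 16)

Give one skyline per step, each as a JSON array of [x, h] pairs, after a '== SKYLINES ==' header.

== SKYLINES ==
[[4,7],[7,0]]
[[4,7],[7,10],[14,0]]
[[4,7],[7,10],[14,0],[34,7],[36,0]]
[[4,7],[7,10],[14,0],[34,7],[36,0]]
[[4,7],[7,10],[14,0],[34,7],[36,0],[44,17],[48,0]]
[[4,7],[7,10],[14,0],[34,7],[36,0],[44,17],[48,0]]
[[4,7],[7,10],[14,0],[27,7],[29,0],[34,7],[36,0],[44,17],[48,0]]
[[4,7],[7,10],[14,4],[16,0],[27,7],[29,0],[34,7],[36,0],[44,17],[48,0]]
[[4,7],[7,10],[14,4],[16,0],[27,7],[29,0],[34,7],[36,0],[44,17],[48,12],[50,0]]
[[4,7],[7,10],[14,4],[16,0],[17,10],[34,7],[36,0],[44,17],[48,12],[50,0]]
[[4,7],[7,10],[14,4],[16,0],[17,10],[34,7],[36,0],[44,17],[48,16],[49,12],[50,0]]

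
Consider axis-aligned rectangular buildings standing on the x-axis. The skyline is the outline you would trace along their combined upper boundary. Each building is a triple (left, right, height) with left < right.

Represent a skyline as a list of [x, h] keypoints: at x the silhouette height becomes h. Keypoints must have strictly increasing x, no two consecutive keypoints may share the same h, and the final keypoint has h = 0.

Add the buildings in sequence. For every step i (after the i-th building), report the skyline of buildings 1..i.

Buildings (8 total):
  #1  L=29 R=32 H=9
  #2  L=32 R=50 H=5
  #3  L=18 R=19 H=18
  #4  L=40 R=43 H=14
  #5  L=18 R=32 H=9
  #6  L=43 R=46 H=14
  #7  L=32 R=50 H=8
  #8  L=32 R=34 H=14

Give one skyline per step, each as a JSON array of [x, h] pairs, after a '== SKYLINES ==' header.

== SKYLINES ==
[[29,9],[32,0]]
[[29,9],[32,5],[50,0]]
[[18,18],[19,0],[29,9],[32,5],[50,0]]
[[18,18],[19,0],[29,9],[32,5],[40,14],[43,5],[50,0]]
[[18,18],[19,9],[32,5],[40,14],[43,5],[50,0]]
[[18,18],[19,9],[32,5],[40,14],[46,5],[50,0]]
[[18,18],[19,9],[32,8],[40,14],[46,8],[50,0]]
[[18,18],[19,9],[32,14],[34,8],[40,14],[46,8],[50,0]]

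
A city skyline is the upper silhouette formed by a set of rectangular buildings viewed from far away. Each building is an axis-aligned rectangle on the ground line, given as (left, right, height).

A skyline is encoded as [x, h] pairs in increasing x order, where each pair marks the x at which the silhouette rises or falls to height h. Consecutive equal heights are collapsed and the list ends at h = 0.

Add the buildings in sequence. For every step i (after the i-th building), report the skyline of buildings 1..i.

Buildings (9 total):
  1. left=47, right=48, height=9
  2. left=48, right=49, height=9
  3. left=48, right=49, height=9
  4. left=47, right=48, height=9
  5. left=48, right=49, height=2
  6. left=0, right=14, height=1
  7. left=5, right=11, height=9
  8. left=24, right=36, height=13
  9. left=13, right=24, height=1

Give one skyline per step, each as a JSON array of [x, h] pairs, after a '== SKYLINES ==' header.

== SKYLINES ==
[[47,9],[48,0]]
[[47,9],[49,0]]
[[47,9],[49,0]]
[[47,9],[49,0]]
[[47,9],[49,0]]
[[0,1],[14,0],[47,9],[49,0]]
[[0,1],[5,9],[11,1],[14,0],[47,9],[49,0]]
[[0,1],[5,9],[11,1],[14,0],[24,13],[36,0],[47,9],[49,0]]
[[0,1],[5,9],[11,1],[24,13],[36,0],[47,9],[49,0]]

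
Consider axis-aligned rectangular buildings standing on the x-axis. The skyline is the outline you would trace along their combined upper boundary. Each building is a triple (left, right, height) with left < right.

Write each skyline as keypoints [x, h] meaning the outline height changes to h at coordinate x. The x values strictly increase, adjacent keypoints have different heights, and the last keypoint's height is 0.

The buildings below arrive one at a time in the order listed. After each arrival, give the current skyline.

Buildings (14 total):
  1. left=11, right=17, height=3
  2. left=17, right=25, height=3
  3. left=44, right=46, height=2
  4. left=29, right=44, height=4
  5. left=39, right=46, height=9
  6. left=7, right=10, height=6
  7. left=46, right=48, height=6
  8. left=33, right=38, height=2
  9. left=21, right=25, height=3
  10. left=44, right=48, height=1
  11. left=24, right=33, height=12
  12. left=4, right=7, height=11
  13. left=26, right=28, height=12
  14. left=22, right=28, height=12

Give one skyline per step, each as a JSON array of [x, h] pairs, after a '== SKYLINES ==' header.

== SKYLINES ==
[[11,3],[17,0]]
[[11,3],[25,0]]
[[11,3],[25,0],[44,2],[46,0]]
[[11,3],[25,0],[29,4],[44,2],[46,0]]
[[11,3],[25,0],[29,4],[39,9],[46,0]]
[[7,6],[10,0],[11,3],[25,0],[29,4],[39,9],[46,0]]
[[7,6],[10,0],[11,3],[25,0],[29,4],[39,9],[46,6],[48,0]]
[[7,6],[10,0],[11,3],[25,0],[29,4],[39,9],[46,6],[48,0]]
[[7,6],[10,0],[11,3],[25,0],[29,4],[39,9],[46,6],[48,0]]
[[7,6],[10,0],[11,3],[25,0],[29,4],[39,9],[46,6],[48,0]]
[[7,6],[10,0],[11,3],[24,12],[33,4],[39,9],[46,6],[48,0]]
[[4,11],[7,6],[10,0],[11,3],[24,12],[33,4],[39,9],[46,6],[48,0]]
[[4,11],[7,6],[10,0],[11,3],[24,12],[33,4],[39,9],[46,6],[48,0]]
[[4,11],[7,6],[10,0],[11,3],[22,12],[33,4],[39,9],[46,6],[48,0]]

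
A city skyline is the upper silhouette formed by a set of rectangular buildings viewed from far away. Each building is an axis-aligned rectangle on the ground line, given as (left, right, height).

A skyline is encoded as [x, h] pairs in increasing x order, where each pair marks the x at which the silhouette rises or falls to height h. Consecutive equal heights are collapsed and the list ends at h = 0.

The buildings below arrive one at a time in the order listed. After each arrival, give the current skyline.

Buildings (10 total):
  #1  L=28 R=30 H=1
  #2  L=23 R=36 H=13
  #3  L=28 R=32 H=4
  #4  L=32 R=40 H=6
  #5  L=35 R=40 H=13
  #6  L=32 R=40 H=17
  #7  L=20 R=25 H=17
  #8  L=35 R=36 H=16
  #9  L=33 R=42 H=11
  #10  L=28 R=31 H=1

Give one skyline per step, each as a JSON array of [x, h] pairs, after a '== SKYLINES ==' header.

== SKYLINES ==
[[28,1],[30,0]]
[[23,13],[36,0]]
[[23,13],[36,0]]
[[23,13],[36,6],[40,0]]
[[23,13],[40,0]]
[[23,13],[32,17],[40,0]]
[[20,17],[25,13],[32,17],[40,0]]
[[20,17],[25,13],[32,17],[40,0]]
[[20,17],[25,13],[32,17],[40,11],[42,0]]
[[20,17],[25,13],[32,17],[40,11],[42,0]]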